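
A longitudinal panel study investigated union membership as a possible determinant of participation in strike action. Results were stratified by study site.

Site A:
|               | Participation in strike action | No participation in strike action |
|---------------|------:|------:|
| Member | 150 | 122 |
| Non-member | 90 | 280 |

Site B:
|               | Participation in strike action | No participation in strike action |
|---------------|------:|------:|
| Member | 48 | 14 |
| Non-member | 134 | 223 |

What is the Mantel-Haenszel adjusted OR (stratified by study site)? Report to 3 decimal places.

4.215

OR_MH = Σ(aᵢdᵢ/nᵢ) / Σ(bᵢcᵢ/nᵢ), where nᵢ is the stratum total.
Stratum 1 (Site A): n = 642; a·d/n = 150·280/642 = 65.4206; b·c/n = 122·90/642 = 17.1028
Stratum 2 (Site B): n = 419; a·d/n = 48·223/419 = 25.5465; b·c/n = 14·134/419 = 4.4773
OR_MH = (65.4206 + 25.5465) / (17.1028 + 4.4773) = 90.9671 / 21.5801 = 4.21532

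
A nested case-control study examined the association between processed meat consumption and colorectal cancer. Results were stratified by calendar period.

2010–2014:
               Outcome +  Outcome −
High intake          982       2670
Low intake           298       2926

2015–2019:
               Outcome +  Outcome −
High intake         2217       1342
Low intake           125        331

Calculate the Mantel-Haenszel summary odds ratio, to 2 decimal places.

OR_MH = Σ(aᵢdᵢ/nᵢ) / Σ(bᵢcᵢ/nᵢ), where nᵢ is the stratum total.
Stratum 1 (2010–2014): n = 6876; a·d/n = 982·2926/6876 = 417.8784; b·c/n = 2670·298/6876 = 115.7155
Stratum 2 (2015–2019): n = 4015; a·d/n = 2217·331/4015 = 182.7714; b·c/n = 1342·125/4015 = 41.7808
OR_MH = (417.8784 + 182.7714) / (115.7155 + 41.7808) = 600.6498 / 157.4964 = 3.81374

3.81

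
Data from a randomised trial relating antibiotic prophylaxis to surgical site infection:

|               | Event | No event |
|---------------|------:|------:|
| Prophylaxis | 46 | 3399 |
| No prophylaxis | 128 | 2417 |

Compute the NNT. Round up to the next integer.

Risk in treated group = 46/3445 = 0.01335; risk in control = 128/2545 = 0.05029.
Absolute risk reduction = 0.05029 − 0.01335 = 0.03694
NNT = 1 / ARR = 1 / 0.03694 = 27.069 → round up → 28

28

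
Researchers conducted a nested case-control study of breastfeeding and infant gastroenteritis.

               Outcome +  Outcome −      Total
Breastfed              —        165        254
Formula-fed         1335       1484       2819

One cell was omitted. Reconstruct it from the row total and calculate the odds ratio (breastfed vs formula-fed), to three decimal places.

The missing cell is in the exposed row: 254 − 165 = 89.
So a = 89, b = 165, c = 1335, d = 1484.
OR = (a·d)/(b·c) = (89 × 1484) / (165 × 1335) = 132076 / 220275 = 0.59960

0.600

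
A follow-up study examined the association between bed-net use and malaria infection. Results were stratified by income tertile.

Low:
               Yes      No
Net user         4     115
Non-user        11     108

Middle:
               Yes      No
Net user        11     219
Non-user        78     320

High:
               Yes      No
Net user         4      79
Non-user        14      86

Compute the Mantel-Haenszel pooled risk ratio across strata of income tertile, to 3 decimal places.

0.276

RR_MH = Σ(aᵢ·n₀ᵢ/nᵢ) / Σ(cᵢ·n₁ᵢ/nᵢ), with n₁ᵢ = aᵢ+bᵢ (exposed), n₀ᵢ = cᵢ+dᵢ (unexposed), nᵢ = n₁ᵢ+n₀ᵢ.
Stratum 1 (Low): n₁ = 119, n₀ = 119, n = 238; a·n₀/n = 4·119/238 = 2.0000; c·n₁/n = 11·119/238 = 5.5000
Stratum 2 (Middle): n₁ = 230, n₀ = 398, n = 628; a·n₀/n = 11·398/628 = 6.9713; c·n₁/n = 78·230/628 = 28.5669
Stratum 3 (High): n₁ = 83, n₀ = 100, n = 183; a·n₀/n = 4·100/183 = 2.1858; c·n₁/n = 14·83/183 = 6.3497
RR_MH = (2.0000 + 6.9713 + 2.1858) / (5.5000 + 28.5669 + 6.3497) = 11.1571 / 40.4166 = 0.27605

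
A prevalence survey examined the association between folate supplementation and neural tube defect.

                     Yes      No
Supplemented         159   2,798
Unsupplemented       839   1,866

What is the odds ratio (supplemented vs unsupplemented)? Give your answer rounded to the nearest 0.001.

0.126

Cells: a = 159, b = 2798, c = 839, d = 1866.
OR = (a·d)/(b·c) = (159 × 1866) / (2798 × 839) = 296694 / 2347522 = 0.12639
Exposure is associated with lower odds of neural tube defect (OR = 0.13 < 1).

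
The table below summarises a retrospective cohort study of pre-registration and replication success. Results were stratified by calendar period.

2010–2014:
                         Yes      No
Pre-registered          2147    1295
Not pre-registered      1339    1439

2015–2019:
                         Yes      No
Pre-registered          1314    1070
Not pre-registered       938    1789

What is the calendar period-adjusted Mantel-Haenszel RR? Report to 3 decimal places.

1.409

RR_MH = Σ(aᵢ·n₀ᵢ/nᵢ) / Σ(cᵢ·n₁ᵢ/nᵢ), with n₁ᵢ = aᵢ+bᵢ (exposed), n₀ᵢ = cᵢ+dᵢ (unexposed), nᵢ = n₁ᵢ+n₀ᵢ.
Stratum 1 (2010–2014): n₁ = 3442, n₀ = 2778, n = 6220; a·n₀/n = 2147·2778/6220 = 958.9013; c·n₁/n = 1339·3442/6220 = 740.9707
Stratum 2 (2015–2019): n₁ = 2384, n₀ = 2727, n = 5111; a·n₀/n = 1314·2727/5111 = 701.0914; c·n₁/n = 938·2384/5111 = 437.5253
RR_MH = (958.9013 + 701.0914) / (740.9707 + 437.5253) = 1659.9927 / 1178.4961 = 1.40857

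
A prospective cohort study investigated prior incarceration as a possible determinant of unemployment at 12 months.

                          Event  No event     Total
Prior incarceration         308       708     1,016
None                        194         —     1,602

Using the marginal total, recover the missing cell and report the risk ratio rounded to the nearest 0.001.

The missing cell is in the unexposed row: 1602 − 194 = 1408.
So a = 308, b = 708, c = 194, d = 1408.
RR = [a/(a+b)] / [c/(c+d)] = (308/1016) / (194/1602) = 0.30315/0.12110 = 2.50333

2.503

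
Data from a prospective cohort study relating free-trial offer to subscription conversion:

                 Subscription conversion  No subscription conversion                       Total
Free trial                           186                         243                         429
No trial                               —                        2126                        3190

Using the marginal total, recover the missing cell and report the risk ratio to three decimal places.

The missing cell is in the unexposed row: 3190 − 2126 = 1064.
So a = 186, b = 243, c = 1064, d = 2126.
RR = [a/(a+b)] / [c/(c+d)] = (186/429) / (1064/3190) = 0.43357/0.33354 = 1.29988

1.300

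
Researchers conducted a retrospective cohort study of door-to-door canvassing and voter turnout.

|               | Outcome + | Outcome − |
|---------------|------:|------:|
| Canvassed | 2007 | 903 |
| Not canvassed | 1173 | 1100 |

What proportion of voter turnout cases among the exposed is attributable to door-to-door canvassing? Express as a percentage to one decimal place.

Cells: a = 2007, b = 903, c = 1173, d = 1100.
Risk in exposed = 2007/2910 = 0.68969; risk in unexposed = 1173/2273 = 0.51606.
RR = 0.68969/0.51606 = 1.33646
AR% = (RR − 1)/RR × 100 = (1.33646 − 1)/1.33646 × 100 = 25.1754%

25.2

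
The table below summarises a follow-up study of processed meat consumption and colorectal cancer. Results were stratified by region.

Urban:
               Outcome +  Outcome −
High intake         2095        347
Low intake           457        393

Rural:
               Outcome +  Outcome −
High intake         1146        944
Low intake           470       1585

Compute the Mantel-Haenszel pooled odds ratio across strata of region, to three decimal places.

OR_MH = Σ(aᵢdᵢ/nᵢ) / Σ(bᵢcᵢ/nᵢ), where nᵢ is the stratum total.
Stratum 1 (Urban): n = 3292; a·d/n = 2095·393/3292 = 250.1018; b·c/n = 347·457/3292 = 48.1710
Stratum 2 (Rural): n = 4145; a·d/n = 1146·1585/4145 = 438.2171; b·c/n = 944·470/4145 = 107.0398
OR_MH = (250.1018 + 438.2171) / (48.1710 + 107.0398) = 688.3189 / 155.2108 = 4.43474

4.435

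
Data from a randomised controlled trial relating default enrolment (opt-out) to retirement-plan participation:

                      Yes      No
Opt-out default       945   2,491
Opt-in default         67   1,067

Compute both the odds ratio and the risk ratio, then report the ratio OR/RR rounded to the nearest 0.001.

Cells: a = 945, b = 2491, c = 67, d = 1067.
OR = (945·1067)/(2491·67) = 1008315/166897 = 6.04154
Risk in exposed = 945/3436 = 0.27503; risk in unexposed = 67/1134 = 0.05908; RR = 4.65497
OR/RR = 6.04154 / 4.65497 = 1.29787
The outcome is not rare, so the OR lies further from 1 than the RR.

1.298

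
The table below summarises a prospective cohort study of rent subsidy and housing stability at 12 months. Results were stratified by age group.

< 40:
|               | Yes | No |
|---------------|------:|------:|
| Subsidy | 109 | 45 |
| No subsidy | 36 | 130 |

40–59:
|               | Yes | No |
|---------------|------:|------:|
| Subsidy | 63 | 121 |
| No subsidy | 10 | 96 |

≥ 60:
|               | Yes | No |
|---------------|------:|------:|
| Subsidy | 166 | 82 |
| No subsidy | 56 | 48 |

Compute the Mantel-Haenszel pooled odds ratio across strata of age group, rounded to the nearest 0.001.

3.939

OR_MH = Σ(aᵢdᵢ/nᵢ) / Σ(bᵢcᵢ/nᵢ), where nᵢ is the stratum total.
Stratum 1 (< 40): n = 320; a·d/n = 109·130/320 = 44.2812; b·c/n = 45·36/320 = 5.0625
Stratum 2 (40–59): n = 290; a·d/n = 63·96/290 = 20.8552; b·c/n = 121·10/290 = 4.1724
Stratum 3 (≥ 60): n = 352; a·d/n = 166·48/352 = 22.6364; b·c/n = 82·56/352 = 13.0455
OR_MH = (44.2812 + 20.8552 + 22.6364) / (5.0625 + 4.1724 + 13.0455) = 87.7728 / 22.2804 = 3.93947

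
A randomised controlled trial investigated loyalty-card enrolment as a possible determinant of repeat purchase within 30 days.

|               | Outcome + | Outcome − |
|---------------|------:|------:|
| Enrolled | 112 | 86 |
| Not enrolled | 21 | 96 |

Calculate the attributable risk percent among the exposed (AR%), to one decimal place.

68.3

Cells: a = 112, b = 86, c = 21, d = 96.
Risk in exposed = 112/198 = 0.56566; risk in unexposed = 21/117 = 0.17949.
RR = 0.56566/0.17949 = 3.15152
AR% = (RR − 1)/RR × 100 = (3.15152 − 1)/3.15152 × 100 = 68.2692%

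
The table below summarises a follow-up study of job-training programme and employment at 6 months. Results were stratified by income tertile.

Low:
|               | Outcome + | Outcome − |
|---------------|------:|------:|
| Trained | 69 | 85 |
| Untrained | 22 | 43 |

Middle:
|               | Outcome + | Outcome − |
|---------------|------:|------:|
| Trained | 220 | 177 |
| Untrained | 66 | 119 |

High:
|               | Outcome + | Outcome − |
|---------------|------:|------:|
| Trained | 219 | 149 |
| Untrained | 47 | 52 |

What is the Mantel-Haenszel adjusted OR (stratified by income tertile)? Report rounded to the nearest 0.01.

1.90

OR_MH = Σ(aᵢdᵢ/nᵢ) / Σ(bᵢcᵢ/nᵢ), where nᵢ is the stratum total.
Stratum 1 (Low): n = 219; a·d/n = 69·43/219 = 13.5479; b·c/n = 85·22/219 = 8.5388
Stratum 2 (Middle): n = 582; a·d/n = 220·119/582 = 44.9828; b·c/n = 177·66/582 = 20.0722
Stratum 3 (High): n = 467; a·d/n = 219·52/467 = 24.3854; b·c/n = 149·47/467 = 14.9957
OR_MH = (13.5479 + 44.9828 + 24.3854) / (8.5388 + 20.0722 + 14.9957) = 82.9162 / 43.6067 = 1.90146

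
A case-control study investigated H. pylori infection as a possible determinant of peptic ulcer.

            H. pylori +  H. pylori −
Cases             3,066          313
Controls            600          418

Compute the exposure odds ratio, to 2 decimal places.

Reading the table with exposure as columns: a = 3066 (H. pylori +, case), b = 600 (H. pylori +, non-case), c = 313 (H. pylori −, case), d = 418.
OR = (a·d)/(b·c) = (3066 × 418) / (600 × 313) = 1281588 / 187800 = 6.82422
The odds of peptic ulcer are about 6.82 times as high in the h. pylori + group.

6.82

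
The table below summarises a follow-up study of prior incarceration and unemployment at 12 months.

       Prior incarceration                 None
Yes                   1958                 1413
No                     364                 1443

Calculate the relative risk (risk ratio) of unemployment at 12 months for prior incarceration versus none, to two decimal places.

Reading the table with exposure as columns: a = 1958 (Prior incarceration, case), b = 364 (Prior incarceration, non-case), c = 1413 (None, case), d = 1443.
Risk in exposed = 1958/2322 = 0.84324; risk in unexposed = 1413/2856 = 0.49475.
RR = 0.84324 / 0.49475 = 1.70438
The risk among the exposed is 1.70 times that among the unexposed.

1.70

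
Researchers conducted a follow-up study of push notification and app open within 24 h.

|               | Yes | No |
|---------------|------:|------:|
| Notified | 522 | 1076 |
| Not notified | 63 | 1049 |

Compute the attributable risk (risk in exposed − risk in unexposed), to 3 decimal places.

0.270

Cells: a = 522, b = 1076, c = 63, d = 1049.
Risk in exposed = 522/1598 = 0.326658; risk in unexposed = 63/1112 = 0.056655.
Risk difference = 0.326658 − 0.056655 = 0.270004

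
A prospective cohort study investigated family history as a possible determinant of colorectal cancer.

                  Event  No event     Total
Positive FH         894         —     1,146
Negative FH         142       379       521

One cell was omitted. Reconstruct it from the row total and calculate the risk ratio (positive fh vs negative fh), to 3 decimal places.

The missing cell is in the exposed row: 1146 − 894 = 252.
So a = 894, b = 252, c = 142, d = 379.
RR = [a/(a+b)] / [c/(c+d)] = (894/1146) / (142/521) = 0.78010/0.27255 = 2.86222

2.862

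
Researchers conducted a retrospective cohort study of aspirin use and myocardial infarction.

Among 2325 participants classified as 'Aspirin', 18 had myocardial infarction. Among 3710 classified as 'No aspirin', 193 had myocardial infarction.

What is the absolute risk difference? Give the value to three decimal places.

-0.044

From the description: a = 18, b = 2307, c = 193, d = 3517.
Risk in exposed = 18/2325 = 0.007742; risk in unexposed = 193/3710 = 0.052022.
Risk difference = 0.007742 − 0.052022 = -0.044280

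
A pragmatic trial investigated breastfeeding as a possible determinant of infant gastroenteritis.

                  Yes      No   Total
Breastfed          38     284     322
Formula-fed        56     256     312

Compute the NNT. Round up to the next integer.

17

Risk in treated group = 38/322 = 0.11801; risk in control = 56/312 = 0.17949.
Absolute risk reduction = 0.17949 − 0.11801 = 0.06147
NNT = 1 / ARR = 1 / 0.06147 = 16.267 → round up → 17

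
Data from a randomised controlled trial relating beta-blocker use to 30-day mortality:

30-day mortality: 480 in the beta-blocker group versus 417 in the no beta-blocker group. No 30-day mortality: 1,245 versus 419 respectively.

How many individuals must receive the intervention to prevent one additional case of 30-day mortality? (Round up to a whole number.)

5

Risk in treated group = 480/1725 = 0.27826; risk in control = 417/836 = 0.49880.
Absolute risk reduction = 0.49880 − 0.27826 = 0.22054
NNT = 1 / ARR = 1 / 0.22054 = 4.534 → round up → 5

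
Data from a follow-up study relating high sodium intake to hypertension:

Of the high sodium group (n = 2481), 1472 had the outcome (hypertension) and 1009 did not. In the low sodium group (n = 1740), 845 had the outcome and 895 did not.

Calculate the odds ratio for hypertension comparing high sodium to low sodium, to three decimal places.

1.545

From the description: a = 1472, b = 1009, c = 845, d = 895.
OR = (a·d)/(b·c) = (1472 × 895) / (1009 × 845) = 1317440 / 852605 = 1.54519
The odds of hypertension are about 1.55 times as high in the high sodium group.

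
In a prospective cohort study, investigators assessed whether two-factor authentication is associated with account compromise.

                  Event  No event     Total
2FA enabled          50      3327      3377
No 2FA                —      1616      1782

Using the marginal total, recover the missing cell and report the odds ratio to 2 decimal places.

The missing cell is in the unexposed row: 1782 − 1616 = 166.
So a = 50, b = 3327, c = 166, d = 1616.
OR = (a·d)/(b·c) = (50 × 1616) / (3327 × 166) = 80800 / 552282 = 0.14630

0.15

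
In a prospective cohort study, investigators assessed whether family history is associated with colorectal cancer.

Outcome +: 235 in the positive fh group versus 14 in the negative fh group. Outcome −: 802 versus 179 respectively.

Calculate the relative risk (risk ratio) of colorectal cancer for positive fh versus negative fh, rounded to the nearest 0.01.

From the description: a = 235, b = 802, c = 14, d = 179.
Risk in exposed = 235/1037 = 0.22662; risk in unexposed = 14/193 = 0.07254.
RR = 0.22662 / 0.07254 = 3.12405
The risk among the exposed is 3.12 times that among the unexposed.

3.12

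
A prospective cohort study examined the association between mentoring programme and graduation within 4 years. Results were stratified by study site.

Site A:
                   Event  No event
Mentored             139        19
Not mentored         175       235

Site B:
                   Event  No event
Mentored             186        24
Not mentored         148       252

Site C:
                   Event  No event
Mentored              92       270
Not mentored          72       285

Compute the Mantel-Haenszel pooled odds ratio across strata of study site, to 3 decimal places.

4.412

OR_MH = Σ(aᵢdᵢ/nᵢ) / Σ(bᵢcᵢ/nᵢ), where nᵢ is the stratum total.
Stratum 1 (Site A): n = 568; a·d/n = 139·235/568 = 57.5088; b·c/n = 19·175/568 = 5.8539
Stratum 2 (Site B): n = 610; a·d/n = 186·252/610 = 76.8393; b·c/n = 24·148/610 = 5.8230
Stratum 3 (Site C): n = 719; a·d/n = 92·285/719 = 36.4673; b·c/n = 270·72/719 = 27.0376
OR_MH = (57.5088 + 76.8393 + 36.4673) / (5.8539 + 5.8230 + 27.0376) = 170.8155 / 38.7144 = 4.41220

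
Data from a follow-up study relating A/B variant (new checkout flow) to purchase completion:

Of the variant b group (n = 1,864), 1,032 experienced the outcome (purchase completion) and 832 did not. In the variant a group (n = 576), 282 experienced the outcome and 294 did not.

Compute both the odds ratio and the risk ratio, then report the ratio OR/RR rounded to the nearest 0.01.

1.14

From the description: a = 1032, b = 832, c = 282, d = 294.
OR = (1032·294)/(832·282) = 303408/234624 = 1.29317
Risk in exposed = 1032/1864 = 0.55365; risk in unexposed = 282/576 = 0.48958; RR = 1.13086
OR/RR = 1.29317 / 1.13086 = 1.14353
The outcome is not rare, so the OR lies further from 1 than the RR.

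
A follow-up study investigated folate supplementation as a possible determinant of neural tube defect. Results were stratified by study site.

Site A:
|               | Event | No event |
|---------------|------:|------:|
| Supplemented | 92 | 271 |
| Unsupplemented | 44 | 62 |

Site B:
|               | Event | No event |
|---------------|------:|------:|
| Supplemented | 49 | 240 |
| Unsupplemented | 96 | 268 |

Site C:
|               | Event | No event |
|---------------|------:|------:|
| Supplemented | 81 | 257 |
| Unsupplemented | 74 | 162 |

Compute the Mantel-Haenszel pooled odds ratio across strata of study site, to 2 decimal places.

OR_MH = Σ(aᵢdᵢ/nᵢ) / Σ(bᵢcᵢ/nᵢ), where nᵢ is the stratum total.
Stratum 1 (Site A): n = 469; a·d/n = 92·62/469 = 12.1620; b·c/n = 271·44/469 = 25.4243
Stratum 2 (Site B): n = 653; a·d/n = 49·268/653 = 20.1103; b·c/n = 240·96/653 = 35.2833
Stratum 3 (Site C): n = 574; a·d/n = 81·162/574 = 22.8606; b·c/n = 257·74/574 = 33.1324
OR_MH = (12.1620 + 20.1103 + 22.8606) / (25.4243 + 35.2833 + 33.1324) = 55.1329 / 93.8400 = 0.58752

0.59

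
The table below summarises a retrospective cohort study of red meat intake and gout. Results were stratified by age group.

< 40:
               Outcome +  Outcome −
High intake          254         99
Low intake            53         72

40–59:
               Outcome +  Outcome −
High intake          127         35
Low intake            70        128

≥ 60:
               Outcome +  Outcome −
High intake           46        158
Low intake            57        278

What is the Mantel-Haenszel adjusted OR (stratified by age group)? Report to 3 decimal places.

OR_MH = Σ(aᵢdᵢ/nᵢ) / Σ(bᵢcᵢ/nᵢ), where nᵢ is the stratum total.
Stratum 1 (< 40): n = 478; a·d/n = 254·72/478 = 38.2594; b·c/n = 99·53/478 = 10.9770
Stratum 2 (40–59): n = 360; a·d/n = 127·128/360 = 45.1556; b·c/n = 35·70/360 = 6.8056
Stratum 3 (≥ 60): n = 539; a·d/n = 46·278/539 = 23.7254; b·c/n = 158·57/539 = 16.7087
OR_MH = (38.2594 + 45.1556 + 23.7254) / (10.9770 + 6.8056 + 16.7087) = 107.1404 / 34.4913 = 3.10631

3.106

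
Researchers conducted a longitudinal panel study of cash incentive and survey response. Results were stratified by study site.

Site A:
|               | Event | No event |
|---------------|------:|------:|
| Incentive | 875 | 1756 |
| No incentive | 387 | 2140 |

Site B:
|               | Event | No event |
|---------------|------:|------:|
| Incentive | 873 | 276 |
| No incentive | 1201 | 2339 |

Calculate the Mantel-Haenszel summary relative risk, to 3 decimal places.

RR_MH = Σ(aᵢ·n₀ᵢ/nᵢ) / Σ(cᵢ·n₁ᵢ/nᵢ), with n₁ᵢ = aᵢ+bᵢ (exposed), n₀ᵢ = cᵢ+dᵢ (unexposed), nᵢ = n₁ᵢ+n₀ᵢ.
Stratum 1 (Site A): n₁ = 2631, n₀ = 2527, n = 5158; a·n₀/n = 875·2527/5158 = 428.6788; c·n₁/n = 387·2631/5158 = 197.4015
Stratum 2 (Site B): n₁ = 1149, n₀ = 3540, n = 4689; a·n₀/n = 873·3540/4689 = 659.0787; c·n₁/n = 1201·1149/4689 = 294.2949
RR_MH = (428.6788 + 659.0787) / (197.4015 + 294.2949) = 1087.7574 / 491.6965 = 2.21225

2.212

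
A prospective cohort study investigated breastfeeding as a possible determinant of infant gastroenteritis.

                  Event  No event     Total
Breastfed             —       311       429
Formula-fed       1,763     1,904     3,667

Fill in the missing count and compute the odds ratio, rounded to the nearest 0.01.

0.41

The missing cell is in the exposed row: 429 − 311 = 118.
So a = 118, b = 311, c = 1763, d = 1904.
OR = (a·d)/(b·c) = (118 × 1904) / (311 × 1763) = 224672 / 548293 = 0.40977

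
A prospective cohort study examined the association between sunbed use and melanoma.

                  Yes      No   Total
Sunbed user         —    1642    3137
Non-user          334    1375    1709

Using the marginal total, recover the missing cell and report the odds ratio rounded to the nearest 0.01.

The missing cell is in the exposed row: 3137 − 1642 = 1495.
So a = 1495, b = 1642, c = 334, d = 1375.
OR = (a·d)/(b·c) = (1495 × 1375) / (1642 × 334) = 2055625 / 548428 = 3.74821

3.75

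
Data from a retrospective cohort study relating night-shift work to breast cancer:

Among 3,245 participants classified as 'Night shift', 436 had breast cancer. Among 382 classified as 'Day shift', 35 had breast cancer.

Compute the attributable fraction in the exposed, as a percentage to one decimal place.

31.8

From the description: a = 436, b = 2809, c = 35, d = 347.
Risk in exposed = 436/3245 = 0.13436; risk in unexposed = 35/382 = 0.09162.
RR = 0.13436/0.09162 = 1.46645
AR% = (RR − 1)/RR × 100 = (1.46645 − 1)/1.46645 × 100 = 31.8081%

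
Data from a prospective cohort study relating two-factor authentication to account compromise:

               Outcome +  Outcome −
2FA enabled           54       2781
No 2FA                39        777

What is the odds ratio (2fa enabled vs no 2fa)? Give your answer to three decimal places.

0.387

Cells: a = 54, b = 2781, c = 39, d = 777.
OR = (a·d)/(b·c) = (54 × 777) / (2781 × 39) = 41958 / 108459 = 0.38686
Exposure is associated with lower odds of account compromise (OR = 0.39 < 1).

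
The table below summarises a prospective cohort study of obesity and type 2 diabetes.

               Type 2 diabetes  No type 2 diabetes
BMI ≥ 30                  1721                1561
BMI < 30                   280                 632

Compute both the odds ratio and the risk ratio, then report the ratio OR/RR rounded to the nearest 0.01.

1.46

Cells: a = 1721, b = 1561, c = 280, d = 632.
OR = (1721·632)/(1561·280) = 1087672/437080 = 2.48850
Risk in exposed = 1721/3282 = 0.52438; risk in unexposed = 280/912 = 0.30702; RR = 1.70797
OR/RR = 2.48850 / 1.70797 = 1.45699
The outcome is not rare, so the OR lies further from 1 than the RR.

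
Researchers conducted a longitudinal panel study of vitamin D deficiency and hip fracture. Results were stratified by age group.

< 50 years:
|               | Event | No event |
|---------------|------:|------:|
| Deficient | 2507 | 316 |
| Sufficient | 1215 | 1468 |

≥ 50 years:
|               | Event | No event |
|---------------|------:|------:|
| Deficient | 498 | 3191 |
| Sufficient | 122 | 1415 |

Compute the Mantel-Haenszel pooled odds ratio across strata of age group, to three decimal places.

5.569

OR_MH = Σ(aᵢdᵢ/nᵢ) / Σ(bᵢcᵢ/nᵢ), where nᵢ is the stratum total.
Stratum 1 (< 50 years): n = 5506; a·d/n = 2507·1468/5506 = 668.4119; b·c/n = 316·1215/5506 = 69.7312
Stratum 2 (≥ 50 years): n = 5226; a·d/n = 498·1415/5226 = 134.8393; b·c/n = 3191·122/5226 = 74.4933
OR_MH = (668.4119 + 134.8393) / (69.7312 + 74.4933) = 803.2512 / 144.2245 = 5.56945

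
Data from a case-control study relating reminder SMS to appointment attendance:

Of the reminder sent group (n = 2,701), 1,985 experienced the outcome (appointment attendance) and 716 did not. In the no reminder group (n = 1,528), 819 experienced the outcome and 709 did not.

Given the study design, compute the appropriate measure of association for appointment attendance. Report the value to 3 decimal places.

2.400

From the description: a = 1985, b = 716, c = 819, d = 709.
This is a case-control study: participants were sampled on outcome status, so risks in the source population cannot be estimated directly — relative risk is not valid here. The odds ratio is the appropriate measure.
OR = (a·d)/(b·c) = (1985 × 709) / (716 × 819) = 1407365 / 586404 = 2.39999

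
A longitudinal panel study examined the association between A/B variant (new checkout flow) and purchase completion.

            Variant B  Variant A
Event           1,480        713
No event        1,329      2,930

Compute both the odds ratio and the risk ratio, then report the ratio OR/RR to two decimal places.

1.70

Reading the table with exposure as columns: a = 1480 (Variant B, case), b = 1329 (Variant B, non-case), c = 713 (Variant A, case), d = 2930.
OR = (1480·2930)/(1329·713) = 4336400/947577 = 4.57630
Risk in exposed = 1480/2809 = 0.52688; risk in unexposed = 713/3643 = 0.19572; RR = 2.69203
OR/RR = 4.57630 / 2.69203 = 1.69995
The outcome is not rare, so the OR lies further from 1 than the RR.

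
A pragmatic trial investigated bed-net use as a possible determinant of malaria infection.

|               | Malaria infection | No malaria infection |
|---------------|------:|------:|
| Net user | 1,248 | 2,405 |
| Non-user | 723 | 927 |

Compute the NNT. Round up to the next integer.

Risk in treated group = 1248/3653 = 0.34164; risk in control = 723/1650 = 0.43818.
Absolute risk reduction = 0.43818 − 0.34164 = 0.09654
NNT = 1 / ARR = 1 / 0.09654 = 10.358 → round up → 11

11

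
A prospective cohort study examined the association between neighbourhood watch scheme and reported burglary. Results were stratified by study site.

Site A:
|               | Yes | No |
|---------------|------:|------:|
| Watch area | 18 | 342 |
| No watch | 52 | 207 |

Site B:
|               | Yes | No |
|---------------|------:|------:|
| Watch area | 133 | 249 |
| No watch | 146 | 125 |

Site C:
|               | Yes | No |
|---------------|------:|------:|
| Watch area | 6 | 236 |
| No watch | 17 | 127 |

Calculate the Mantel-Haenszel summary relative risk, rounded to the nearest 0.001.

RR_MH = Σ(aᵢ·n₀ᵢ/nᵢ) / Σ(cᵢ·n₁ᵢ/nᵢ), with n₁ᵢ = aᵢ+bᵢ (exposed), n₀ᵢ = cᵢ+dᵢ (unexposed), nᵢ = n₁ᵢ+n₀ᵢ.
Stratum 1 (Site A): n₁ = 360, n₀ = 259, n = 619; a·n₀/n = 18·259/619 = 7.5315; c·n₁/n = 52·360/619 = 30.2423
Stratum 2 (Site B): n₁ = 382, n₀ = 271, n = 653; a·n₀/n = 133·271/653 = 55.1960; c·n₁/n = 146·382/653 = 85.4089
Stratum 3 (Site C): n₁ = 242, n₀ = 144, n = 386; a·n₀/n = 6·144/386 = 2.2383; c·n₁/n = 17·242/386 = 10.6580
RR_MH = (7.5315 + 55.1960 + 2.2383) / (30.2423 + 85.4089 + 10.6580) = 64.9659 / 126.3092 = 0.51434

0.514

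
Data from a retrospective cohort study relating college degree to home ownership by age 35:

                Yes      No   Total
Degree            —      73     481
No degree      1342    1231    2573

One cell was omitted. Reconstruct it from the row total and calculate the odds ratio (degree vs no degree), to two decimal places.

The missing cell is in the exposed row: 481 − 73 = 408.
So a = 408, b = 73, c = 1342, d = 1231.
OR = (a·d)/(b·c) = (408 × 1231) / (73 × 1342) = 502248 / 97966 = 5.12676

5.13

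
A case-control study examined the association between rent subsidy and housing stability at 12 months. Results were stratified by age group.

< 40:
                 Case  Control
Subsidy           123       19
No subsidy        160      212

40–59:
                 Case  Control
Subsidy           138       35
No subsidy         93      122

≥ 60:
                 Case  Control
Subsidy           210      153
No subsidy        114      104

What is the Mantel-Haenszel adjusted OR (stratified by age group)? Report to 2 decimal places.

2.97

OR_MH = Σ(aᵢdᵢ/nᵢ) / Σ(bᵢcᵢ/nᵢ), where nᵢ is the stratum total.
Stratum 1 (< 40): n = 514; a·d/n = 123·212/514 = 50.7315; b·c/n = 19·160/514 = 5.9144
Stratum 2 (40–59): n = 388; a·d/n = 138·122/388 = 43.3918; b·c/n = 35·93/388 = 8.3892
Stratum 3 (≥ 60): n = 581; a·d/n = 210·104/581 = 37.5904; b·c/n = 153·114/581 = 30.0207
OR_MH = (50.7315 + 43.3918 + 37.5904) / (5.9144 + 8.3892 + 30.0207) = 131.7136 / 44.3242 = 2.97159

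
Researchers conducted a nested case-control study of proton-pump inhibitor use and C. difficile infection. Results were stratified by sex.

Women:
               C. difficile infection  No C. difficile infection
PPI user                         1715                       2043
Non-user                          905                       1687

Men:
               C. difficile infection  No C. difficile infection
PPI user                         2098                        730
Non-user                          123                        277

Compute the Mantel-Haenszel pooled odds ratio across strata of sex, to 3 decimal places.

OR_MH = Σ(aᵢdᵢ/nᵢ) / Σ(bᵢcᵢ/nᵢ), where nᵢ is the stratum total.
Stratum 1 (Women): n = 6350; a·d/n = 1715·1687/6350 = 455.6228; b·c/n = 2043·905/6350 = 291.1677
Stratum 2 (Men): n = 3228; a·d/n = 2098·277/3228 = 180.0328; b·c/n = 730·123/3228 = 27.8160
OR_MH = (455.6228 + 180.0328) / (291.1677 + 27.8160) = 635.6557 / 318.9837 = 1.99275

1.993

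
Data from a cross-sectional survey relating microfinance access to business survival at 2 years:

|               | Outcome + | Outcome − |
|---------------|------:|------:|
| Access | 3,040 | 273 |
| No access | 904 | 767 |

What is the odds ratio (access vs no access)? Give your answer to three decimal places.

9.448

Cells: a = 3040, b = 273, c = 904, d = 767.
OR = (a·d)/(b·c) = (3040 × 767) / (273 × 904) = 2331680 / 246792 = 9.44796
The odds of business survival at 2 years are about 9.45 times as high in the access group.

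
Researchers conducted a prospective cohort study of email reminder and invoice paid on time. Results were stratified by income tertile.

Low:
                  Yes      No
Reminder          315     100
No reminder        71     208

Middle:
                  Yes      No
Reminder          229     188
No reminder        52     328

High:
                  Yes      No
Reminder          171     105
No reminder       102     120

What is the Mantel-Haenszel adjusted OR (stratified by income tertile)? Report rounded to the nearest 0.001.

5.224

OR_MH = Σ(aᵢdᵢ/nᵢ) / Σ(bᵢcᵢ/nᵢ), where nᵢ is the stratum total.
Stratum 1 (Low): n = 694; a·d/n = 315·208/694 = 94.4092; b·c/n = 100·71/694 = 10.2305
Stratum 2 (Middle): n = 797; a·d/n = 229·328/797 = 94.2434; b·c/n = 188·52/797 = 12.2660
Stratum 3 (High): n = 498; a·d/n = 171·120/498 = 41.2048; b·c/n = 105·102/498 = 21.5060
OR_MH = (94.4092 + 94.2434 + 41.2048) / (10.2305 + 12.2660 + 21.5060) = 229.8575 / 44.0026 = 5.22373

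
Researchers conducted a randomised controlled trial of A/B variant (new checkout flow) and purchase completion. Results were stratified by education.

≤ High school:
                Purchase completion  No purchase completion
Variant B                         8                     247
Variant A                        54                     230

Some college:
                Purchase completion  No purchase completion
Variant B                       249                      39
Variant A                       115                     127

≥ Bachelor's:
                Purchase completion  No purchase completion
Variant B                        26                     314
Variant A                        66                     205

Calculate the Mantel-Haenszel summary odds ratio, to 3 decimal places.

1.070

OR_MH = Σ(aᵢdᵢ/nᵢ) / Σ(bᵢcᵢ/nᵢ), where nᵢ is the stratum total.
Stratum 1 (≤ High school): n = 539; a·d/n = 8·230/539 = 3.4137; b·c/n = 247·54/539 = 24.7458
Stratum 2 (Some college): n = 530; a·d/n = 249·127/530 = 59.6660; b·c/n = 39·115/530 = 8.4623
Stratum 3 (≥ Bachelor's): n = 611; a·d/n = 26·205/611 = 8.7234; b·c/n = 314·66/611 = 33.9182
OR_MH = (3.4137 + 59.6660 + 8.7234) / (24.7458 + 8.4623 + 33.9182) = 71.8032 / 67.1263 = 1.06967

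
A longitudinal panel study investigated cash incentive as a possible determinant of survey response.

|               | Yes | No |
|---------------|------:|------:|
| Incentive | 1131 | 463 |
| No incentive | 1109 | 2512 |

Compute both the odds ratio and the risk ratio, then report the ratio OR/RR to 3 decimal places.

Cells: a = 1131, b = 463, c = 1109, d = 2512.
OR = (1131·2512)/(463·1109) = 2841072/513467 = 5.53312
Risk in exposed = 1131/1594 = 0.70954; risk in unexposed = 1109/3621 = 0.30627; RR = 2.31671
OR/RR = 5.53312 / 2.31671 = 2.38835
The outcome is not rare, so the OR lies further from 1 than the RR.

2.388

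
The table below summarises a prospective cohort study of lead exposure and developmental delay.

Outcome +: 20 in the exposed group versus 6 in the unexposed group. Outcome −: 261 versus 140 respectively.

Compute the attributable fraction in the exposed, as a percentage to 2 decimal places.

From the description: a = 20, b = 261, c = 6, d = 140.
Risk in exposed = 20/281 = 0.07117; risk in unexposed = 6/146 = 0.04110.
RR = 0.07117/0.04110 = 1.73191
AR% = (RR − 1)/RR × 100 = (1.73191 − 1)/1.73191 × 100 = 42.2603%

42.26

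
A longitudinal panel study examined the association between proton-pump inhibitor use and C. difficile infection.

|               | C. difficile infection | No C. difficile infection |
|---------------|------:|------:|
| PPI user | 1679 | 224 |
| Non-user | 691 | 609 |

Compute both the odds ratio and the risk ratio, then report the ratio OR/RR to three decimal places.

Cells: a = 1679, b = 224, c = 691, d = 609.
OR = (1679·609)/(224·691) = 1022511/154784 = 6.60605
Risk in exposed = 1679/1903 = 0.88229; risk in unexposed = 691/1300 = 0.53154; RR = 1.65988
OR/RR = 6.60605 / 1.65988 = 3.97983
The outcome is not rare, so the OR lies further from 1 than the RR.

3.980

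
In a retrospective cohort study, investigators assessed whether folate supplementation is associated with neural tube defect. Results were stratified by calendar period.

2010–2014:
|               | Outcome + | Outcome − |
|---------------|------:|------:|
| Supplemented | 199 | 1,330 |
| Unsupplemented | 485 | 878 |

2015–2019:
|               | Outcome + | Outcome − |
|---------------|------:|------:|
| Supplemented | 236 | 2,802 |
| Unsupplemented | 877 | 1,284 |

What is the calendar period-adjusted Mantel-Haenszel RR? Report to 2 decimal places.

RR_MH = Σ(aᵢ·n₀ᵢ/nᵢ) / Σ(cᵢ·n₁ᵢ/nᵢ), with n₁ᵢ = aᵢ+bᵢ (exposed), n₀ᵢ = cᵢ+dᵢ (unexposed), nᵢ = n₁ᵢ+n₀ᵢ.
Stratum 1 (2010–2014): n₁ = 1529, n₀ = 1363, n = 2892; a·n₀/n = 199·1363/2892 = 93.7887; c·n₁/n = 485·1529/2892 = 256.4194
Stratum 2 (2015–2019): n₁ = 3038, n₀ = 2161, n = 5199; a·n₀/n = 236·2161/5199 = 98.0950; c·n₁/n = 877·3038/5199 = 512.4689
RR_MH = (93.7887 + 98.0950) / (256.4194 + 512.4689) = 191.8837 / 768.8884 = 0.24956

0.25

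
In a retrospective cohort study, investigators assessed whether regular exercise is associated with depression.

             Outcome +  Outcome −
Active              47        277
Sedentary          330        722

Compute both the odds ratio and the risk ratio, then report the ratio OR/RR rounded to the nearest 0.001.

0.803

Cells: a = 47, b = 277, c = 330, d = 722.
OR = (47·722)/(277·330) = 33934/91410 = 0.37123
Risk in exposed = 47/324 = 0.14506; risk in unexposed = 330/1052 = 0.31369; RR = 0.46244
OR/RR = 0.37123 / 0.46244 = 0.80276
The outcome is not rare, so the OR lies further from 1 than the RR.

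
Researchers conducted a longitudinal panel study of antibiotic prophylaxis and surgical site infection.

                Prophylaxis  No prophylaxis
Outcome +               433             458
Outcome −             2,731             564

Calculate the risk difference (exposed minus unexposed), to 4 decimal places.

Reading the table with exposure as columns: a = 433 (Prophylaxis, case), b = 2731 (Prophylaxis, non-case), c = 458 (No prophylaxis, case), d = 564.
Risk in exposed = 433/3164 = 0.136852; risk in unexposed = 458/1022 = 0.448141.
Risk difference = 0.136852 − 0.448141 = -0.311289

-0.3113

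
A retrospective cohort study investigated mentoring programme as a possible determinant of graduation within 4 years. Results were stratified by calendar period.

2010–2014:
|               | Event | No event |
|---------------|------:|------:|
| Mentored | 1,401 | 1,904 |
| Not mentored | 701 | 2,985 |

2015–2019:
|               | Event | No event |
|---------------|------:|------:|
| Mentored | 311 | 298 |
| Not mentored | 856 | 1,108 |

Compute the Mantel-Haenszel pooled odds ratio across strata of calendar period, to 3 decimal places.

OR_MH = Σ(aᵢdᵢ/nᵢ) / Σ(bᵢcᵢ/nᵢ), where nᵢ is the stratum total.
Stratum 1 (2010–2014): n = 6991; a·d/n = 1401·2985/6991 = 598.1955; b·c/n = 1904·701/6991 = 190.9175
Stratum 2 (2015–2019): n = 2573; a·d/n = 311·1108/2573 = 133.9246; b·c/n = 298·856/2573 = 99.1403
OR_MH = (598.1955 + 133.9246) / (190.9175 + 99.1403) = 732.1201 / 290.0578 = 2.52405

2.524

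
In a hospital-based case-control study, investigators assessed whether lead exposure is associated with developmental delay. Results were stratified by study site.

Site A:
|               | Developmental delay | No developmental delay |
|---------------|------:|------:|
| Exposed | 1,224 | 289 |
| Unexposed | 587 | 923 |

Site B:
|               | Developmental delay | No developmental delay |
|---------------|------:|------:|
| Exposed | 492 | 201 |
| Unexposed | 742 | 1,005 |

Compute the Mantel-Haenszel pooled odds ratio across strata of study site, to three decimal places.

OR_MH = Σ(aᵢdᵢ/nᵢ) / Σ(bᵢcᵢ/nᵢ), where nᵢ is the stratum total.
Stratum 1 (Site A): n = 3023; a·d/n = 1224·923/3023 = 373.7188; b·c/n = 289·587/3023 = 56.1174
Stratum 2 (Site B): n = 2440; a·d/n = 492·1005/2440 = 202.6475; b·c/n = 201·742/2440 = 61.1238
OR_MH = (373.7188 + 202.6475) / (56.1174 + 61.1238) = 576.3664 / 117.2412 = 4.91607

4.916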